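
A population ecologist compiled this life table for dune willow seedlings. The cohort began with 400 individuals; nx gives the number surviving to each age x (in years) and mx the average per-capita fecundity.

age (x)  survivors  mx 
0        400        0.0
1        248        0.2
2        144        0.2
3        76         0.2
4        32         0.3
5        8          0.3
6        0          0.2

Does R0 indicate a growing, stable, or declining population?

declining

lx = nx/n0 = nx/400: 1, 0.62, 0.36, 0.19, 0.08, 0.02, 0
R0 = Σ lx·mx = 0 + 0.124 + 0.072 + 0.038 + 0.024 + 0.006 + 0 = 0.264
R0 < 1, so the population is declining.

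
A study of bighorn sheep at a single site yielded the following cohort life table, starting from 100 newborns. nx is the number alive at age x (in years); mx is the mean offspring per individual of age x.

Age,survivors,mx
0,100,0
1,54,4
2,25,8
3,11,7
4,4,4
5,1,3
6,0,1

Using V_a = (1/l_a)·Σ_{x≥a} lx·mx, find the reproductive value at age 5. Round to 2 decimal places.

3.00

lx = nx/n0 = nx/100: 1, 0.54, 0.25, 0.11, 0.04, 0.01, 0
lx·mx for x ≥ 5: 0.03, 0 → sum = 0.03
V_5 = 0.03 / l_5 = 0.03 / 0.01 = 3 → 3.00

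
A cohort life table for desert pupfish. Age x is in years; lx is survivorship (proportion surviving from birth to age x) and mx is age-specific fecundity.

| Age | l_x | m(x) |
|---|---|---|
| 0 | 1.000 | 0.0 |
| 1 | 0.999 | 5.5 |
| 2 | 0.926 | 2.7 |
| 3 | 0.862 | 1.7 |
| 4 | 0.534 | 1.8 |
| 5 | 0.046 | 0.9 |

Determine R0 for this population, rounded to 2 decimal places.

lx·mx by age: 0, 5.4945, 2.5002, 1.4654, 0.9612, 0.0414
R0 = Σ lx·mx = 10.4627 → 10.46

10.46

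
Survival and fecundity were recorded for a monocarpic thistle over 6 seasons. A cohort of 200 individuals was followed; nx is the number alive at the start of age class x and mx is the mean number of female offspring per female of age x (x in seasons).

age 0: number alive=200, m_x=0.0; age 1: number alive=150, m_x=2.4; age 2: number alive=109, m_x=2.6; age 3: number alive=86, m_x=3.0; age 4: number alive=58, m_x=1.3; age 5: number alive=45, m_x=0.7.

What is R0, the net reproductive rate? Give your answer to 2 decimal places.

lx = nx/n0 = nx/200: 1, 0.75, 0.545, 0.43, 0.29, 0.225
lx·mx by age: 0, 1.8, 1.417, 1.29, 0.377, 0.1575
R0 = Σ lx·mx = 5.0415 → 5.04

5.04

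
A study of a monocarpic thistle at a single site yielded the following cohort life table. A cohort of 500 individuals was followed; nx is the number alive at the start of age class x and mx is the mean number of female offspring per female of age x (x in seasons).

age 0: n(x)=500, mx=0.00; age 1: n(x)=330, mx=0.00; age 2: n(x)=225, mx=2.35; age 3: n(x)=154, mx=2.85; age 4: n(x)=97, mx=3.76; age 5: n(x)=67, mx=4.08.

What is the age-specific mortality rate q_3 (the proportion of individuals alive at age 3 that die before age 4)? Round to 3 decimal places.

0.370

lx = nx/n0 = nx/500: 1, 0.66, 0.45, 0.308, 0.194, 0.134
q_3 = (l_3 − l_4) / l_3 = (0.308 − 0.194) / 0.308
     = 0.114 / 0.308 = 0.37013… → 0.370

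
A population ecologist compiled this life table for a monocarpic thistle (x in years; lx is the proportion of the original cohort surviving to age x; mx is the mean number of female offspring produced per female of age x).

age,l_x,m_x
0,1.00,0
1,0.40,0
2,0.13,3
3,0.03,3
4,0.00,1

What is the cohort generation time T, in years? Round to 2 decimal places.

lx·mx: 0, 0, 0.39, 0.09, 0 → R0 = 0.48
x·lx·mx: 0, 0, 0.78, 0.27, 0 → Σ = 1.05
T = 1.05 / 0.48 = 2.1875 → 2.19

2.19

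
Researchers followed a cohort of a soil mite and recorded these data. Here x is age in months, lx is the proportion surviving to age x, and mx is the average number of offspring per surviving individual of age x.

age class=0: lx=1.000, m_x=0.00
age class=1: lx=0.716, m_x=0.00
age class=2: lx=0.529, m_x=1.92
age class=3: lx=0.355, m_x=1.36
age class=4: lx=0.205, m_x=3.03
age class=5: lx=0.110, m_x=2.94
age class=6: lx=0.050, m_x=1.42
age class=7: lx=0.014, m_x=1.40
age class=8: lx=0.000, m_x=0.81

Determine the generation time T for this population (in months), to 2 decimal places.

lx·mx: 0, 0, 1.01568, 0.4828, 0.62115, 0.3234, 0.071, 0.0196, 0 → R0 = 2.53363
x·lx·mx: 0, 0, 2.03136, 1.4484, 2.4846, 1.617, 0.426, 0.1372, 0 → Σ = 8.14456
T = 8.14456 / 2.53363 = 3.214581… → 3.21

3.21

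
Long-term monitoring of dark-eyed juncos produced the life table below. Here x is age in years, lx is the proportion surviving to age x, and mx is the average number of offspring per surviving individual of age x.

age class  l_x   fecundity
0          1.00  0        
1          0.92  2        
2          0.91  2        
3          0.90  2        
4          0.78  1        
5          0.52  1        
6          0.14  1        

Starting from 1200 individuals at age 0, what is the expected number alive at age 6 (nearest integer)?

Expected survivors = N0 · l_6 = 1200 × 0.14 = 168 → 168

168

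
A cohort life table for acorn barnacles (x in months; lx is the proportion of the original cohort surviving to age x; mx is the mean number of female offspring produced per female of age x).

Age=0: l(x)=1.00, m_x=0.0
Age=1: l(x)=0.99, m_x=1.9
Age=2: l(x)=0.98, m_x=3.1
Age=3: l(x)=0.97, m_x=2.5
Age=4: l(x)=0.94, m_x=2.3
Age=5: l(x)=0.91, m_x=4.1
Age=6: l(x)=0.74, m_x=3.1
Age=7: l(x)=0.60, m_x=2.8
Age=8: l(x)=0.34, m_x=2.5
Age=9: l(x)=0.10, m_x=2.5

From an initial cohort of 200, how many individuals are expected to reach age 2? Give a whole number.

196

Expected survivors = N0 · l_2 = 200 × 0.98 = 196 → 196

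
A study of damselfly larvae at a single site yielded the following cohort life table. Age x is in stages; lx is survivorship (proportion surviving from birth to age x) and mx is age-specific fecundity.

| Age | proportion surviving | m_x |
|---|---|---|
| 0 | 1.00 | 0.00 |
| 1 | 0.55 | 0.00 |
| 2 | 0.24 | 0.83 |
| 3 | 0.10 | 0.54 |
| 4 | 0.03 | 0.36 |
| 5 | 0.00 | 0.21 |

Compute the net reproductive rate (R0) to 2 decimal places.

lx·mx by age: 0, 0, 0.1992, 0.054, 0.0108, 0
R0 = Σ lx·mx = 0.264 → 0.26

0.26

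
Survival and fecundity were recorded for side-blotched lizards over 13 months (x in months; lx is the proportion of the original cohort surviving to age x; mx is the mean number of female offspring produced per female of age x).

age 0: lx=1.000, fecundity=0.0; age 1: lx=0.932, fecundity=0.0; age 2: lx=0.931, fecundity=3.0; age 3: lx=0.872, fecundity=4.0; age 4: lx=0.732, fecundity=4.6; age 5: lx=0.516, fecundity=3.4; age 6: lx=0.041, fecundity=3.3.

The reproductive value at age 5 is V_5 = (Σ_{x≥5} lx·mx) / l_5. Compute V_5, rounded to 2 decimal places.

lx·mx for x ≥ 5: 1.7544, 0.1353 → sum = 1.8897
V_5 = 1.8897 / l_5 = 1.8897 / 0.516 = 3.662209… → 3.66

3.66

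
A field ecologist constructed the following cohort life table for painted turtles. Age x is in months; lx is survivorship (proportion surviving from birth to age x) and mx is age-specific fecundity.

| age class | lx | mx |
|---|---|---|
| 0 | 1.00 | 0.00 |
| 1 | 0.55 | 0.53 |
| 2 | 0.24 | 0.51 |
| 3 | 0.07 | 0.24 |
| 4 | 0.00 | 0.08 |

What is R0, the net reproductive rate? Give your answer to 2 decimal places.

lx·mx by age: 0, 0.2915, 0.1224, 0.0168, 0
R0 = Σ lx·mx = 0.4307 → 0.43

0.43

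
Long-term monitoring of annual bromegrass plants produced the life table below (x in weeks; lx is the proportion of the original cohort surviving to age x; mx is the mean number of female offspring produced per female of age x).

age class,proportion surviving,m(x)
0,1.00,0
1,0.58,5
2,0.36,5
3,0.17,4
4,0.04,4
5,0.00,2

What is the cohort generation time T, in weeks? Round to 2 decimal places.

1.66

lx·mx: 0, 2.9, 1.8, 0.68, 0.16, 0 → R0 = 5.54
x·lx·mx: 0, 2.9, 3.6, 2.04, 0.64, 0 → Σ = 9.18
T = 9.18 / 5.54 = 1.65704… → 1.66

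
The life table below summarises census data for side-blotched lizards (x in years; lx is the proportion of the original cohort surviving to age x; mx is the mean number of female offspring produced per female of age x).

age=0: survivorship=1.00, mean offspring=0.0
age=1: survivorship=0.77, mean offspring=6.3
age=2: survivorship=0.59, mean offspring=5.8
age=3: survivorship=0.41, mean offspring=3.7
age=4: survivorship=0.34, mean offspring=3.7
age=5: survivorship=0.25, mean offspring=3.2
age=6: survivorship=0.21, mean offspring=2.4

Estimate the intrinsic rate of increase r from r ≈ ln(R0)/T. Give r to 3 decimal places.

R0 = Σ lx·mx = 0 + 4.851 + 3.422 + 1.517 + 1.258 + 0.8 + 0.504 = 12.352
Σ x·lx·mx = 28.302; T = 28.302/12.352 = 2.29129…
r ≈ ln(R0)/T = ln(12.352)/2.29129… = 1.09712… → 1.097

1.097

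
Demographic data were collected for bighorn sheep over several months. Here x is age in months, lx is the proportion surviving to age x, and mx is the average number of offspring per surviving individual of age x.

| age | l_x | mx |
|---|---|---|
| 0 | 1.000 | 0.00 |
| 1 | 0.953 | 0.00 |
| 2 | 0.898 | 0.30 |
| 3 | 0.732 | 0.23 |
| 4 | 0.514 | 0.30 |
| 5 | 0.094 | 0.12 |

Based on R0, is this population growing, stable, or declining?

R0 = Σ lx·mx = 0 + 0 + 0.2694 + 0.16836 + 0.1542 + 0.01128 = 0.60324
R0 < 1, so the population is declining.

declining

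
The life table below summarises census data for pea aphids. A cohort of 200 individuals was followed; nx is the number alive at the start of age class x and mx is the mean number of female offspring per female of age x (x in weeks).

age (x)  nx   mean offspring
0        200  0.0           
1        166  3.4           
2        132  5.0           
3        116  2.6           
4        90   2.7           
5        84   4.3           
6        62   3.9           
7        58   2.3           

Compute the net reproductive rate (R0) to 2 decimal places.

12.53

lx = nx/n0 = nx/200: 1, 0.83, 0.66, 0.58, 0.45, 0.42, 0.31, 0.29
lx·mx by age: 0, 2.822, 3.3, 1.508, 1.215, 1.806, 1.209, 0.667
R0 = Σ lx·mx = 12.527 → 12.53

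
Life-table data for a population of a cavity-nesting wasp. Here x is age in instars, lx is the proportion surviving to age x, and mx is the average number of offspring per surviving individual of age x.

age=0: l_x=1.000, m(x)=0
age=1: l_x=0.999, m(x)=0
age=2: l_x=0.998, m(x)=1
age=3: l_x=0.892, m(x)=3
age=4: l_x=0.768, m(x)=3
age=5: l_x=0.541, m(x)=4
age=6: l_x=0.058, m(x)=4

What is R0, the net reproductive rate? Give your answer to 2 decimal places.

lx·mx by age: 0, 0, 0.998, 2.676, 2.304, 2.164, 0.232
R0 = Σ lx·mx = 8.374 → 8.37

8.37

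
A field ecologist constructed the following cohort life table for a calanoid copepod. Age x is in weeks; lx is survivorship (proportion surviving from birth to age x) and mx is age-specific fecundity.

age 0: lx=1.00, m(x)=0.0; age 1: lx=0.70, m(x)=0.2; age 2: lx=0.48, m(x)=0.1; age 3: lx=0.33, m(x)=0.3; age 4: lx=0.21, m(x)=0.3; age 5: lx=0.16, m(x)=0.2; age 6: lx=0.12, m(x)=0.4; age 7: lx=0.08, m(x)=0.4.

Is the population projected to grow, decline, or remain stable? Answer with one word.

R0 = Σ lx·mx = 0 + 0.14 + 0.048 + 0.099 + 0.063 + 0.032 + 0.048 + 0.032 = 0.462
R0 < 1, so the population is declining.

declining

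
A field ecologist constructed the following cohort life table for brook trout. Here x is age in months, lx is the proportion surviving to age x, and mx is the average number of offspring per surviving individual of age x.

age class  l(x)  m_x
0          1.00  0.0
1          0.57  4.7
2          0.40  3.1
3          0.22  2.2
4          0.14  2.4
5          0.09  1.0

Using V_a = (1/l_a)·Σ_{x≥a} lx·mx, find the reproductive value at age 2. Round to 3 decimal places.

5.375

lx·mx for x ≥ 2: 1.24, 0.484, 0.336, 0.09 → sum = 2.15
V_2 = 2.15 / l_2 = 2.15 / 0.4 = 5.375 → 5.375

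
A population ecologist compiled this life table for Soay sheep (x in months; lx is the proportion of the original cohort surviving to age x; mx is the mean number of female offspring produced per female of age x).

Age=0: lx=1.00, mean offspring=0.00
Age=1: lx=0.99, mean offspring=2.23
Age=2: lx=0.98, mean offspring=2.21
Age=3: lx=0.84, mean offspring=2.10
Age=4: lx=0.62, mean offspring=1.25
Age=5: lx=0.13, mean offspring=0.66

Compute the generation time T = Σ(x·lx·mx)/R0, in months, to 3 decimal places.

2.195

lx·mx: 0, 2.2077, 2.1658, 1.764, 0.775, 0.0858 → R0 = 6.9983
x·lx·mx: 0, 2.2077, 4.3316, 5.292, 3.1, 0.429 → Σ = 15.3603
T = 15.3603 / 6.9983 = 2.194862… → 2.195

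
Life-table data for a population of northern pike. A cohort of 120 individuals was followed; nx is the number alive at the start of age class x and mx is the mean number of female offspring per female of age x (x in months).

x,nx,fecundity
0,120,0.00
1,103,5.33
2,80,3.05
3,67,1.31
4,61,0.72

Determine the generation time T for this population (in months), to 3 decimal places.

1.596

lx = nx/n0 = nx/120: 1, 0.85833…, 0.66667…, 0.55833…, 0.50833…
lx·mx: 0, 4.574917…, 2.033333…, 0.731417…, 0.366… → R0 = 7.705667…
x·lx·mx: 0, 4.574917…, 4.066667…, 2.19425…, 1.464… → Σ = 12.299833…
T = 12.299833… / 7.705667… = 1.596206… → 1.596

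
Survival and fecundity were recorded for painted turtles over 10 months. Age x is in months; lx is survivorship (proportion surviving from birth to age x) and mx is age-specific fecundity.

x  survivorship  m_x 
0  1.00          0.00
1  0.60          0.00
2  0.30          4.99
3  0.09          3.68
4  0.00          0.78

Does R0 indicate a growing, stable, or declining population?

R0 = Σ lx·mx = 0 + 0 + 1.497 + 0.3312 + 0 = 1.8282
R0 > 1, so the population is growing.

growing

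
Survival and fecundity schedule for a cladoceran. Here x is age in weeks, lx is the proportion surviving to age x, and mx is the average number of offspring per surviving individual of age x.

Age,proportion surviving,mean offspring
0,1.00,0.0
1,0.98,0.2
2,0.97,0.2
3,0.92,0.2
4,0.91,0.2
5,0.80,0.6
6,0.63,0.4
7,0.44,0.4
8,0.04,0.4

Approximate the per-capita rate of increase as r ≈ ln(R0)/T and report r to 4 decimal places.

0.1221

R0 = Σ lx·mx = 0 + 0.196 + 0.194 + 0.184 + 0.182 + 0.48 + 0.252 + 0.176 + 0.016 = 1.68
Σ x·lx·mx = 7.136; T = 7.136/1.68 = 4.24762…
r ≈ ln(R0)/T = ln(1.68)/4.24762… = 0.122138… → 0.1221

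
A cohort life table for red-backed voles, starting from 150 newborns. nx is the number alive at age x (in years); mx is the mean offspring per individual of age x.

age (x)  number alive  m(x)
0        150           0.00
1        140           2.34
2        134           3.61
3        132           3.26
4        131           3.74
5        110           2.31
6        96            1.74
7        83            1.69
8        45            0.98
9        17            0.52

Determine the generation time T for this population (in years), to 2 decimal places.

lx = nx/n0 = nx/150: 1, 0.93333…, 0.89333…, 0.88, 0.87333…, 0.73333…, 0.64, 0.55333…, 0.3, 0.11333…
lx·mx: 0, 2.184…, 3.224933…, 2.8688, 3.266267…, 1.694…, 1.1136, 0.935133…, 0.294, 0.058933… → R0 = 15.639667…
x·lx·mx: 0, 2.184…, 6.449867…, 8.6064, 13.065067…, 8.47…, 6.6816, 6.545933…, 2.352, 0.5304… → Σ = 54.885267…
T = 54.885267… / 15.639667… = 3.509363… → 3.51

3.51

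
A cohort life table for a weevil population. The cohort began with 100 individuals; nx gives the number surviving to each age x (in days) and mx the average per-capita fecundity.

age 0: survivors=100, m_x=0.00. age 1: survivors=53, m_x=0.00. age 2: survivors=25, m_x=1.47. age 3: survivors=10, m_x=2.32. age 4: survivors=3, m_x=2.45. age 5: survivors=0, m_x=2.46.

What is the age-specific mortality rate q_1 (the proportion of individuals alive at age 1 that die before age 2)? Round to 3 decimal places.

0.528

lx = nx/n0 = nx/100: 1, 0.53, 0.25, 0.1, 0.03, 0
q_1 = (l_1 − l_2) / l_1 = (0.53 − 0.25) / 0.53
     = 0.28 / 0.53 = 0.528302… → 0.528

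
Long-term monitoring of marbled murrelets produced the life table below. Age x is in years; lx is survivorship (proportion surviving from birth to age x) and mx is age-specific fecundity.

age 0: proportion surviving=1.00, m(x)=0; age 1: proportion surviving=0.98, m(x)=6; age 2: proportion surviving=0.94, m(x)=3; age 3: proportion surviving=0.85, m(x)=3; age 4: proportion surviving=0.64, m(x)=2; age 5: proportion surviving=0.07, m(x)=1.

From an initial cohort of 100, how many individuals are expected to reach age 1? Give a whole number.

Expected survivors = N0 · l_1 = 100 × 0.98 = 98 → 98

98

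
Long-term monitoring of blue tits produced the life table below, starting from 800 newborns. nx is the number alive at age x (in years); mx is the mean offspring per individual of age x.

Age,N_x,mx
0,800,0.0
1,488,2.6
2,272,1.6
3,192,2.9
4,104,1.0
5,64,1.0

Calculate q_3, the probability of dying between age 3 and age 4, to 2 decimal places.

0.46

lx = nx/n0 = nx/800: 1, 0.61, 0.34, 0.24, 0.13, 0.08
q_3 = (l_3 − l_4) / l_3 = (0.24 − 0.13) / 0.24
     = 0.11 / 0.24 = 0.458333… → 0.46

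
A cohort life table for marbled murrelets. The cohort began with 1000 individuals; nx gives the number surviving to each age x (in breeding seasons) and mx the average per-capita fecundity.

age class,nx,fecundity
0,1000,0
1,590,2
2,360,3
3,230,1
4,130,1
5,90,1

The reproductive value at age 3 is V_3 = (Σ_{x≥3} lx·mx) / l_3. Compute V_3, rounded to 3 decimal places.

lx = nx/n0 = nx/1000: 1, 0.59, 0.36, 0.23, 0.13, 0.09
lx·mx for x ≥ 3: 0.23, 0.13, 0.09 → sum = 0.45
V_3 = 0.45 / l_3 = 0.45 / 0.23 = 1.956522… → 1.957

1.957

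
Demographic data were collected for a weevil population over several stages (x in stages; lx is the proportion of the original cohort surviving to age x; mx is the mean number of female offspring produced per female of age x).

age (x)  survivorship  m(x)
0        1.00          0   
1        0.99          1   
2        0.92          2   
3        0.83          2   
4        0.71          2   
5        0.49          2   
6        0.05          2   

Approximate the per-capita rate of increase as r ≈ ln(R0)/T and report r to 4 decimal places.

R0 = Σ lx·mx = 0 + 0.99 + 1.84 + 1.66 + 1.42 + 0.98 + 0.1 = 6.99
Σ x·lx·mx = 20.83; T = 20.83/6.99 = 2.97997…
r ≈ ln(R0)/T = ln(6.99)/2.97997… = 0.652517… → 0.6525

0.6525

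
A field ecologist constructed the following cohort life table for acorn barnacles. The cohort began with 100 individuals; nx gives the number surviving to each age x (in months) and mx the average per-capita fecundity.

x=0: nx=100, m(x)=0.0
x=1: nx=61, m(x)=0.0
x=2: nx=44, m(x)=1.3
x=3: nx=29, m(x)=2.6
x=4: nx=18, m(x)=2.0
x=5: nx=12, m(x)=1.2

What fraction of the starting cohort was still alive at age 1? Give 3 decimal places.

l_1 = n_1/n_0 = 61/100 = 0.61 → 0.610

0.610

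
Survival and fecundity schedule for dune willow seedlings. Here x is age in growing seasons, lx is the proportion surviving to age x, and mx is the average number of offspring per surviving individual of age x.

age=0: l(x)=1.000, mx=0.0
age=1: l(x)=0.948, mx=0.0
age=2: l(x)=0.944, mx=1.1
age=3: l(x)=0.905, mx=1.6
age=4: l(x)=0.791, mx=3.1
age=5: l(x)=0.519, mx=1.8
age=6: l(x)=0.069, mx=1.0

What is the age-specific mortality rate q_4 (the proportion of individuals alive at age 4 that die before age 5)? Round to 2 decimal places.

q_4 = (l_4 − l_5) / l_4 = (0.791 − 0.519) / 0.791
     = 0.272 / 0.791 = 0.343869… → 0.34

0.34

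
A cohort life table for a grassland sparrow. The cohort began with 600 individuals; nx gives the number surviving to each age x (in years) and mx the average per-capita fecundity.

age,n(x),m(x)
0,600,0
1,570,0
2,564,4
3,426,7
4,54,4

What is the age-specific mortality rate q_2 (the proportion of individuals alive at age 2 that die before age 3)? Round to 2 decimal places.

lx = nx/n0 = nx/600: 1, 0.95, 0.94, 0.71, 0.09
q_2 = (l_2 − l_3) / l_2 = (0.94 − 0.71) / 0.94
     = 0.23 / 0.94 = 0.244681… → 0.24

0.24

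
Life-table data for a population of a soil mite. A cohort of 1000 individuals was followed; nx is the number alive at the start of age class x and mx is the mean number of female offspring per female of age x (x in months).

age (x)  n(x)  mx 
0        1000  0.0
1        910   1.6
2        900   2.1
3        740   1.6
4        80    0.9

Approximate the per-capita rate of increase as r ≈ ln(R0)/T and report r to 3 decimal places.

0.774

lx = nx/n0 = nx/1000: 1, 0.91, 0.9, 0.74, 0.08
R0 = Σ lx·mx = 0 + 1.456 + 1.89 + 1.184 + 0.072 = 4.602
Σ x·lx·mx = 9.076; T = 9.076/4.602 = 1.97219…
r ≈ ln(R0)/T = ln(4.602)/1.97219… = 0.77401… → 0.774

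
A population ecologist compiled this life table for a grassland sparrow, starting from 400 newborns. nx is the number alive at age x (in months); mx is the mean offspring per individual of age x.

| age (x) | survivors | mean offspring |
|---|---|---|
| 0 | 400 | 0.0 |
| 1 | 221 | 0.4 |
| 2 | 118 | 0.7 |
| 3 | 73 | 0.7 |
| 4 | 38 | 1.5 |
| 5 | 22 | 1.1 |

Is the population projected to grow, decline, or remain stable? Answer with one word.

lx = nx/n0 = nx/400: 1, 0.5525, 0.295, 0.1825, 0.095, 0.055
R0 = Σ lx·mx = 0 + 0.221 + 0.2065 + 0.12775 + 0.1425 + 0.0605 = 0.75825
R0 < 1, so the population is declining.

declining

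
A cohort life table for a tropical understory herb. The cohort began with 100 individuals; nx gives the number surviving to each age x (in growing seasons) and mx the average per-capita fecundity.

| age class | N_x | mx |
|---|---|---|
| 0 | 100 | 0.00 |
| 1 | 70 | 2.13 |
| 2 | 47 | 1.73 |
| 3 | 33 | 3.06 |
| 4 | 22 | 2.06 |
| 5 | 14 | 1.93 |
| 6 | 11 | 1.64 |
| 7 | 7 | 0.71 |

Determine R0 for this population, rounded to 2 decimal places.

4.27

lx = nx/n0 = nx/100: 1, 0.7, 0.47, 0.33, 0.22, 0.14, 0.11, 0.07
lx·mx by age: 0, 1.491, 0.8131, 1.0098, 0.4532, 0.2702, 0.1804, 0.0497
R0 = Σ lx·mx = 4.2674 → 4.27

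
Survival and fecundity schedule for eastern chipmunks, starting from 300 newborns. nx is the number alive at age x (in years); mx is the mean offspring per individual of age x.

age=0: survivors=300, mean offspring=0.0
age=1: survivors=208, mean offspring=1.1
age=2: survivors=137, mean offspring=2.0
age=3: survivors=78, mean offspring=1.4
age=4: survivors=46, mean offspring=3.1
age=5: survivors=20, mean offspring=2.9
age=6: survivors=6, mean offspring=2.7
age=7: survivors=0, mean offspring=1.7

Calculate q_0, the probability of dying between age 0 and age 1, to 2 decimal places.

0.31

lx = nx/n0 = nx/300: 1, 0.69333…, 0.45667…, 0.26, 0.15333…, 0.06667…, 0.02, 0
q_0 = (l_0 − l_1) / l_0 = (1 − 0.693333…) / 1
     = 0.306667… / 1 = 0.306667… → 0.31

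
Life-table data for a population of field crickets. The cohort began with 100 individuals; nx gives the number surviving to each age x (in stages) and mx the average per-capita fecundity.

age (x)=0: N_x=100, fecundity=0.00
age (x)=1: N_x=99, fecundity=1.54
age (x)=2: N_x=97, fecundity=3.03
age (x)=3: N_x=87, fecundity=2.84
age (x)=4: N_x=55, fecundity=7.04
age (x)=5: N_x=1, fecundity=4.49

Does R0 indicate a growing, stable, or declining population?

lx = nx/n0 = nx/100: 1, 0.99, 0.97, 0.87, 0.55, 0.01
R0 = Σ lx·mx = 0 + 1.5246 + 2.9391 + 2.4708 + 3.872 + 0.0449 = 10.8514
R0 > 1, so the population is growing.

growing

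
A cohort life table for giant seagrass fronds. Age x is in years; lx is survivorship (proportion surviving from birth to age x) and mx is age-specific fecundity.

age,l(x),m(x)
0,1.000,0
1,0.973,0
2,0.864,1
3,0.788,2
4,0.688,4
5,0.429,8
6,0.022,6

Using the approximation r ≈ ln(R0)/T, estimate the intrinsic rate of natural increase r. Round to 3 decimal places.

0.536

R0 = Σ lx·mx = 0 + 0 + 0.864 + 1.576 + 2.752 + 3.432 + 0.132 = 8.756
Σ x·lx·mx = 35.416; T = 35.416/8.756 = 4.04477…
r ≈ ln(R0)/T = ln(8.756)/4.04477… = 0.53643… → 0.536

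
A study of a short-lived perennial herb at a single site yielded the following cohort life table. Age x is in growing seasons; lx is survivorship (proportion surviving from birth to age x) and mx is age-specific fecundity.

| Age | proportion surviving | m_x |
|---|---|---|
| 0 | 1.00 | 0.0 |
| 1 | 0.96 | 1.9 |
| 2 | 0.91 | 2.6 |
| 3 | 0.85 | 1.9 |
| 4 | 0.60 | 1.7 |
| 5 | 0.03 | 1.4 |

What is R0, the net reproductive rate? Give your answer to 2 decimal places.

6.87

lx·mx by age: 0, 1.824, 2.366, 1.615, 1.02, 0.042
R0 = Σ lx·mx = 6.867 → 6.87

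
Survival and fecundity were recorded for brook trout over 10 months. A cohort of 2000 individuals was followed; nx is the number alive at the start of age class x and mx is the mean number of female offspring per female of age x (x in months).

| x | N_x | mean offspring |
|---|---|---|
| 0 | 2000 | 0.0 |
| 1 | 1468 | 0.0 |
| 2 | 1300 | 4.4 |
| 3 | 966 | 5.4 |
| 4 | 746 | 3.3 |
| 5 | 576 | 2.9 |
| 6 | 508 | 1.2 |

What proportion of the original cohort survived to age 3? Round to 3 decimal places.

0.483

l_3 = n_3/n_0 = 966/2000 = 0.483 → 0.483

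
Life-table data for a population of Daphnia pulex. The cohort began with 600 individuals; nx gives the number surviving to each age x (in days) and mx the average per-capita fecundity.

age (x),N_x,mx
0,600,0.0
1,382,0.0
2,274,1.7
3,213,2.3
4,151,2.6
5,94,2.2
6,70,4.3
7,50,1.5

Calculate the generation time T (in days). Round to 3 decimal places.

lx = nx/n0 = nx/600: 1, 0.63667…, 0.45667…, 0.355, 0.25167…, 0.15667…, 0.11667…, 0.08333…
lx·mx: 0, 0, 0.776333…, 0.8165, 0.654333…, 0.344667…, 0.501667…, 0.125… → R0 = 3.2185…
x·lx·mx: 0, 0, 1.552667…, 2.4495, 2.617333…, 1.723333…, 3.01…, 0.875… → Σ = 12.227833…
T = 12.227833… / 3.2185… = 3.799234… → 3.799

3.799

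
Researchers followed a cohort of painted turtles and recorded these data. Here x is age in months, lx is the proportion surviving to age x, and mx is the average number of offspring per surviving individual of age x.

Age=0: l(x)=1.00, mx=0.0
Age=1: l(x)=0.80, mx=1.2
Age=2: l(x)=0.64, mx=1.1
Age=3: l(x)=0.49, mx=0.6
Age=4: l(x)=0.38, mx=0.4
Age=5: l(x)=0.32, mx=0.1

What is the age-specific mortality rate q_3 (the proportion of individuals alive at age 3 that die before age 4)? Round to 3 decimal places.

0.224

q_3 = (l_3 − l_4) / l_3 = (0.49 − 0.38) / 0.49
     = 0.11 / 0.49 = 0.22449… → 0.224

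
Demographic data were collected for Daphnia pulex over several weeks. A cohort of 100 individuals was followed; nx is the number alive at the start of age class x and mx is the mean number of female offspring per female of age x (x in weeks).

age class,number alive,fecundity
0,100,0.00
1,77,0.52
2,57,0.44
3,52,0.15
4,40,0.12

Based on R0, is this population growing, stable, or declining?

declining

lx = nx/n0 = nx/100: 1, 0.77, 0.57, 0.52, 0.4
R0 = Σ lx·mx = 0 + 0.4004 + 0.2508 + 0.078 + 0.048 = 0.7772
R0 < 1, so the population is declining.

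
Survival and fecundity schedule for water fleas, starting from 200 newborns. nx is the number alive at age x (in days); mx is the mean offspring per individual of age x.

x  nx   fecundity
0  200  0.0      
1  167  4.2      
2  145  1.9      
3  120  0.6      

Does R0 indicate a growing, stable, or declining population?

growing

lx = nx/n0 = nx/200: 1, 0.835, 0.725, 0.6
R0 = Σ lx·mx = 0 + 3.507 + 1.3775 + 0.36 = 5.2445
R0 > 1, so the population is growing.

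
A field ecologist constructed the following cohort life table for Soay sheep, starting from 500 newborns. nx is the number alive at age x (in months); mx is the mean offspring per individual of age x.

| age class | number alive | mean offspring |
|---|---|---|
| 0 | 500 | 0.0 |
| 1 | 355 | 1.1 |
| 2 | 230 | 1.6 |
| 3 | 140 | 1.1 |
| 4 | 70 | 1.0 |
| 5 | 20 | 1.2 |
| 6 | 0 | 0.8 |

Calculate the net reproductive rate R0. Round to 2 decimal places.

2.01

lx = nx/n0 = nx/500: 1, 0.71, 0.46, 0.28, 0.14, 0.04, 0
lx·mx by age: 0, 0.781, 0.736, 0.308, 0.14, 0.048, 0
R0 = Σ lx·mx = 2.013 → 2.01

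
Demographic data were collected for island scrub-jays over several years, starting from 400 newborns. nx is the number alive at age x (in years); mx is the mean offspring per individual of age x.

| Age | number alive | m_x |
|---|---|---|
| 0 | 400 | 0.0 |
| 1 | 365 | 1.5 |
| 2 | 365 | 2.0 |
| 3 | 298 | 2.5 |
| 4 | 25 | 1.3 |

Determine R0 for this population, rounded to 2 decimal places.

lx = nx/n0 = nx/400: 1, 0.9125, 0.9125, 0.745, 0.0625
lx·mx by age: 0, 1.36875, 1.825, 1.8625, 0.08125
R0 = Σ lx·mx = 5.1375 → 5.14

5.14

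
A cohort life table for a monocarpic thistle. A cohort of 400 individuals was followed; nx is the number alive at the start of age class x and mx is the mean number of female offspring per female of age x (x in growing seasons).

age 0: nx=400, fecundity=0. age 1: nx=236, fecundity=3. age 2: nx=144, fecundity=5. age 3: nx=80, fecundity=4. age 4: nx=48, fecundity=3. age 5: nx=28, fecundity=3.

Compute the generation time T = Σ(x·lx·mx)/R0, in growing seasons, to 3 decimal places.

lx = nx/n0 = nx/400: 1, 0.59, 0.36, 0.2, 0.12, 0.07
lx·mx: 0, 1.77, 1.8, 0.8, 0.36, 0.21 → R0 = 4.94
x·lx·mx: 0, 1.77, 3.6, 2.4, 1.44, 1.05 → Σ = 10.26
T = 10.26 / 4.94 = 2.076923… → 2.077

2.077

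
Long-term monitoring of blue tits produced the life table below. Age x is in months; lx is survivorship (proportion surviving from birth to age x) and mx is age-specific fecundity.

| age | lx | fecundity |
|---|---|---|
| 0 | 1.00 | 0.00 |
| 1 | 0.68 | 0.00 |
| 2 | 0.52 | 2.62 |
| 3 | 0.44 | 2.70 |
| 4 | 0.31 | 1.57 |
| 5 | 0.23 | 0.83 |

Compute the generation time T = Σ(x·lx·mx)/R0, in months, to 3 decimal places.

2.847

lx·mx: 0, 0, 1.3624, 1.188, 0.4867, 0.1909 → R0 = 3.228
x·lx·mx: 0, 0, 2.7248, 3.564, 1.9468, 0.9545 → Σ = 9.1901
T = 9.1901 / 3.228 = 2.846995… → 2.847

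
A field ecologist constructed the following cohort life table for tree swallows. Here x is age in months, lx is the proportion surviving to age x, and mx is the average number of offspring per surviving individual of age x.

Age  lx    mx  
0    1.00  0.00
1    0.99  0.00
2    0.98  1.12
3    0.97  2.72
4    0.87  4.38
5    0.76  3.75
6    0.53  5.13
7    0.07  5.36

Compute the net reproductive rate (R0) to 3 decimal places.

13.491

lx·mx by age: 0, 0, 1.0976, 2.6384, 3.8106, 2.85, 2.7189, 0.3752
R0 = Σ lx·mx = 13.4907 → 13.491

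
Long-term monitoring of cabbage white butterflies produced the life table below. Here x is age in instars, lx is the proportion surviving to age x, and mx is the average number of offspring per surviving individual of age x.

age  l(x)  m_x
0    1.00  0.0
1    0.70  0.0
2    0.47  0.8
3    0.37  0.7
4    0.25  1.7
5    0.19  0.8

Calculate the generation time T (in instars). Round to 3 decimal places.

lx·mx: 0, 0, 0.376, 0.259, 0.425, 0.152 → R0 = 1.212
x·lx·mx: 0, 0, 0.752, 0.777, 1.7, 0.76 → Σ = 3.989
T = 3.989 / 1.212 = 3.291254… → 3.291

3.291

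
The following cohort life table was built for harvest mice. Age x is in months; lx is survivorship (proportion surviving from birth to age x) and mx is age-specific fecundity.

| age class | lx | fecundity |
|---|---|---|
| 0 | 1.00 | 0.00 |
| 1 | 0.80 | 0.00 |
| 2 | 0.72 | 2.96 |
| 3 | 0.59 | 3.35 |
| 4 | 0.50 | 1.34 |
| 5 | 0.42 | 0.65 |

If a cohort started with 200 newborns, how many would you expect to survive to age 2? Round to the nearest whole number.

144

Expected survivors = N0 · l_2 = 200 × 0.72 = 144 → 144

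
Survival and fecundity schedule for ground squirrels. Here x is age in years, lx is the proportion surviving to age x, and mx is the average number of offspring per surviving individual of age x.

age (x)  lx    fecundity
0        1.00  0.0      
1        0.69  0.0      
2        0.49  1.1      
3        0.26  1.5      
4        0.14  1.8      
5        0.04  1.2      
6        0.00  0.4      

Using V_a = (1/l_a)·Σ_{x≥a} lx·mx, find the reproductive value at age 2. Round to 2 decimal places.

2.51

lx·mx for x ≥ 2: 0.539, 0.39, 0.252, 0.048, 0 → sum = 1.229
V_2 = 1.229 / l_2 = 1.229 / 0.49 = 2.508163… → 2.51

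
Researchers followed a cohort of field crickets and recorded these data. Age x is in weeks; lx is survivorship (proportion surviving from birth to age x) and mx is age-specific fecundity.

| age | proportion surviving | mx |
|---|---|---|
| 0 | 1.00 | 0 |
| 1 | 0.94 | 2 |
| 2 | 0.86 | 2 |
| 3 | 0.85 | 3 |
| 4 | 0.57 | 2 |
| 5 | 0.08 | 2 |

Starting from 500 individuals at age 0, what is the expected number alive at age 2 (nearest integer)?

430

Expected survivors = N0 · l_2 = 500 × 0.86 = 430 → 430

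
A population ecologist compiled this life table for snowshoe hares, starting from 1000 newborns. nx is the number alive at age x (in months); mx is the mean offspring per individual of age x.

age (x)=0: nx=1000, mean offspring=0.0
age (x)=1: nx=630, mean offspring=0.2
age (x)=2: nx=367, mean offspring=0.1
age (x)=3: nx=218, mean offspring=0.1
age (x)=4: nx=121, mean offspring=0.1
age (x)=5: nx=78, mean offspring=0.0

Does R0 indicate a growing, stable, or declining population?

declining

lx = nx/n0 = nx/1000: 1, 0.63, 0.367, 0.218, 0.121, 0.078
R0 = Σ lx·mx = 0 + 0.126 + 0.0367 + 0.0218 + 0.0121 + 0 = 0.1966
R0 < 1, so the population is declining.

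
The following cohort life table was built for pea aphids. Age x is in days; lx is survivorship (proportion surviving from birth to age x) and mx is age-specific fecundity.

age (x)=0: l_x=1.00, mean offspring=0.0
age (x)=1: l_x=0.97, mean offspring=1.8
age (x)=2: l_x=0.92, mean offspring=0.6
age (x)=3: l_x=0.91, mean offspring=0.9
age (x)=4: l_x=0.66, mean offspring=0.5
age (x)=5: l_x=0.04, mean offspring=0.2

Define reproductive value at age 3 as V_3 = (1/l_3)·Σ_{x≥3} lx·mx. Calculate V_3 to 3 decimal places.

1.271

lx·mx for x ≥ 3: 0.819, 0.33, 0.008 → sum = 1.157
V_3 = 1.157 / l_3 = 1.157 / 0.91 = 1.271429… → 1.271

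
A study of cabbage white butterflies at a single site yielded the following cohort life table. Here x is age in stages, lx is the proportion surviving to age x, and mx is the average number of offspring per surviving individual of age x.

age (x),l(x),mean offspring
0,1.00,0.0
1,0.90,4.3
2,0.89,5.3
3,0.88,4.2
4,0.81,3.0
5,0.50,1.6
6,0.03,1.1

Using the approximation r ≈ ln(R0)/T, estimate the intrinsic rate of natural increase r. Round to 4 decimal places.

R0 = Σ lx·mx = 0 + 3.87 + 4.717 + 3.696 + 2.43 + 0.8 + 0.033 = 15.546
Σ x·lx·mx = 38.31; T = 38.31/15.546 = 2.4643…
r ≈ ln(R0)/T = ln(15.546)/2.4643… = 1.113421… → 1.1134

1.1134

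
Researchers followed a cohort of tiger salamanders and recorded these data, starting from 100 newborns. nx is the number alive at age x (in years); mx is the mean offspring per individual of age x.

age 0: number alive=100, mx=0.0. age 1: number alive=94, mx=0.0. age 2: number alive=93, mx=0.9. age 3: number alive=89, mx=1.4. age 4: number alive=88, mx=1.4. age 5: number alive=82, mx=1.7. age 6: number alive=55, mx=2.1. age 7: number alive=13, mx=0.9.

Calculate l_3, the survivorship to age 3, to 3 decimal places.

l_3 = n_3/n_0 = 89/100 = 0.89 → 0.890

0.890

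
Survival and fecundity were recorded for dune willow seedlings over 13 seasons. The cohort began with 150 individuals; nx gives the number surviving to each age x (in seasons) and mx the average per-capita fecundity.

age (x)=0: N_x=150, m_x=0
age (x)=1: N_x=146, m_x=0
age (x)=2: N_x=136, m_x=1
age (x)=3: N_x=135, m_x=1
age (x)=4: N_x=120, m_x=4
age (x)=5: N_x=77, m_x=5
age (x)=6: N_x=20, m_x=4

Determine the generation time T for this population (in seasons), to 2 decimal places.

4.11

lx = nx/n0 = nx/150: 1, 0.97333…, 0.90667…, 0.9, 0.8, 0.51333…, 0.13333…
lx·mx: 0, 0, 0.906667…, 0.9, 3.2, 2.566667…, 0.533333… → R0 = 8.106667…
x·lx·mx: 0, 0, 1.813333…, 2.7, 12.8, 12.833333…, 3.2… → Σ = 33.346667…
T = 33.346667… / 8.106667… = 4.113487… → 4.11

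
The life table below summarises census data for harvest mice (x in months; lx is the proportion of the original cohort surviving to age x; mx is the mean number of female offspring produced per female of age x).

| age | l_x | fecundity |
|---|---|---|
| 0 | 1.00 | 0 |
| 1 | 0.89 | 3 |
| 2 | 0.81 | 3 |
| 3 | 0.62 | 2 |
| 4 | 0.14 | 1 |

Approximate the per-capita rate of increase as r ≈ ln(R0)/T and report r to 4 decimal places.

1.0253

R0 = Σ lx·mx = 0 + 2.67 + 2.43 + 1.24 + 0.14 = 6.48
Σ x·lx·mx = 11.81; T = 11.81/6.48 = 1.82253…
r ≈ ln(R0)/T = ln(6.48)/1.82253… = 1.025344… → 1.0253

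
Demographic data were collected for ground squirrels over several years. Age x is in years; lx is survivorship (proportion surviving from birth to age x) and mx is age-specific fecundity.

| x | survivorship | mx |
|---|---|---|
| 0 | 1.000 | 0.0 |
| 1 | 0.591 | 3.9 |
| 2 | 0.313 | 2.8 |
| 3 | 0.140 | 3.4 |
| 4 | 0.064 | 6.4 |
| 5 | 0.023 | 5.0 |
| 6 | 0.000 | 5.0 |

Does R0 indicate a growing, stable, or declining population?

growing

R0 = Σ lx·mx = 0 + 2.3049 + 0.8764 + 0.476 + 0.4096 + 0.115 + 0 = 4.1819
R0 > 1, so the population is growing.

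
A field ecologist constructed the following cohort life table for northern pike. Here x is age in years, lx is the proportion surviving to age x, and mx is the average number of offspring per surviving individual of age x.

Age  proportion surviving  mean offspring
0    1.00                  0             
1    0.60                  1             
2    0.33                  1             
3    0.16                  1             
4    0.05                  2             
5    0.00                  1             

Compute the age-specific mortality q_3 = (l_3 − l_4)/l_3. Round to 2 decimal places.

q_3 = (l_3 − l_4) / l_3 = (0.16 − 0.05) / 0.16
     = 0.11 / 0.16 = 0.6875 → 0.69

0.69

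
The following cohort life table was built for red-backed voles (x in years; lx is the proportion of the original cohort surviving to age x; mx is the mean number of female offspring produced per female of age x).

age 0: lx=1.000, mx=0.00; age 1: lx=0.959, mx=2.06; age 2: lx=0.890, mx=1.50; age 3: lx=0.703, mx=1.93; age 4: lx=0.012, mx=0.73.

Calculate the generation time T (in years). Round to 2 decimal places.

lx·mx: 0, 1.97554, 1.335, 1.35679, 0.00876 → R0 = 4.67609
x·lx·mx: 0, 1.97554, 2.67, 4.07037, 0.03504 → Σ = 8.75095
T = 8.75095 / 4.67609 = 1.871425… → 1.87

1.87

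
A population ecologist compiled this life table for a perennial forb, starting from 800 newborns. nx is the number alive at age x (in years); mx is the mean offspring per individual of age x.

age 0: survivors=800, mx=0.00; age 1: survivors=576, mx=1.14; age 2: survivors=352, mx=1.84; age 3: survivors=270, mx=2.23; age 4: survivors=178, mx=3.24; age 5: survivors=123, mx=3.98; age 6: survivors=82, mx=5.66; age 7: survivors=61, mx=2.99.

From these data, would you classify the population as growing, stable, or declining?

lx = nx/n0 = nx/800: 1, 0.72, 0.44, 0.3375, 0.2225, 0.15375, 0.1025, 0.07625
R0 = Σ lx·mx = 0 + 0.8208 + 0.8096 + 0.752625 + 0.7209 + 0.611925… + 0.58015 + 0.227988… = 4.523988…
R0 > 1, so the population is growing.

growing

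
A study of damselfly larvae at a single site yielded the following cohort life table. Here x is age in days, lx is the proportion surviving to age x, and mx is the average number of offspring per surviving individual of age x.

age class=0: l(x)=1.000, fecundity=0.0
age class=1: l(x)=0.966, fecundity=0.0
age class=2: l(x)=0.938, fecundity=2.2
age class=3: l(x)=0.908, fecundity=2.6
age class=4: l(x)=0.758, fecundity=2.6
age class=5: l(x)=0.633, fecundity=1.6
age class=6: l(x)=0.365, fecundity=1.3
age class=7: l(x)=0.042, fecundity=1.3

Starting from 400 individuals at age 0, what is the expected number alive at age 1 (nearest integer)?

386

Expected survivors = N0 · l_1 = 400 × 0.966 = 386.4 → 386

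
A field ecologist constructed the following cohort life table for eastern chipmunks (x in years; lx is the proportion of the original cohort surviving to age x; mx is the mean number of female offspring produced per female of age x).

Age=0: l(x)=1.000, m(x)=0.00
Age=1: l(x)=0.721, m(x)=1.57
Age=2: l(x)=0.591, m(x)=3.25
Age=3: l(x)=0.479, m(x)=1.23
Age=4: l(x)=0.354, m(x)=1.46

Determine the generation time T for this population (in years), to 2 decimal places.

lx·mx: 0, 1.13197, 1.92075, 0.58917, 0.51684 → R0 = 4.15873
x·lx·mx: 0, 1.13197, 3.8415, 1.76751, 2.06736 → Σ = 8.80834
T = 8.80834 / 4.15873 = 2.118036… → 2.12

2.12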